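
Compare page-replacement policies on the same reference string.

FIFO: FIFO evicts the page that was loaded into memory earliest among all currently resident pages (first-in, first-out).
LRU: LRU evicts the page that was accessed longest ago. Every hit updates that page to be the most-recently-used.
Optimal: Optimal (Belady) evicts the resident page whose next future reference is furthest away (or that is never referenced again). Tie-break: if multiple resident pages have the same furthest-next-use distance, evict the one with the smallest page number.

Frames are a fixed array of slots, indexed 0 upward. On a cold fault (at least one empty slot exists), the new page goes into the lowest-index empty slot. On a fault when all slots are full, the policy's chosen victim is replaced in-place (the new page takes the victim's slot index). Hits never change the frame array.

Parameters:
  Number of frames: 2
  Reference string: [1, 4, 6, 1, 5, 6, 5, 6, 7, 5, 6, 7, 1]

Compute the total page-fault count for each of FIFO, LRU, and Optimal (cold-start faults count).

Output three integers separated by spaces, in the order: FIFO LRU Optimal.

--- FIFO ---
  step 0: ref 1 -> FAULT, frames=[1,-] (faults so far: 1)
  step 1: ref 4 -> FAULT, frames=[1,4] (faults so far: 2)
  step 2: ref 6 -> FAULT, evict 1, frames=[6,4] (faults so far: 3)
  step 3: ref 1 -> FAULT, evict 4, frames=[6,1] (faults so far: 4)
  step 4: ref 5 -> FAULT, evict 6, frames=[5,1] (faults so far: 5)
  step 5: ref 6 -> FAULT, evict 1, frames=[5,6] (faults so far: 6)
  step 6: ref 5 -> HIT, frames=[5,6] (faults so far: 6)
  step 7: ref 6 -> HIT, frames=[5,6] (faults so far: 6)
  step 8: ref 7 -> FAULT, evict 5, frames=[7,6] (faults so far: 7)
  step 9: ref 5 -> FAULT, evict 6, frames=[7,5] (faults so far: 8)
  step 10: ref 6 -> FAULT, evict 7, frames=[6,5] (faults so far: 9)
  step 11: ref 7 -> FAULT, evict 5, frames=[6,7] (faults so far: 10)
  step 12: ref 1 -> FAULT, evict 6, frames=[1,7] (faults so far: 11)
  FIFO total faults: 11
--- LRU ---
  step 0: ref 1 -> FAULT, frames=[1,-] (faults so far: 1)
  step 1: ref 4 -> FAULT, frames=[1,4] (faults so far: 2)
  step 2: ref 6 -> FAULT, evict 1, frames=[6,4] (faults so far: 3)
  step 3: ref 1 -> FAULT, evict 4, frames=[6,1] (faults so far: 4)
  step 4: ref 5 -> FAULT, evict 6, frames=[5,1] (faults so far: 5)
  step 5: ref 6 -> FAULT, evict 1, frames=[5,6] (faults so far: 6)
  step 6: ref 5 -> HIT, frames=[5,6] (faults so far: 6)
  step 7: ref 6 -> HIT, frames=[5,6] (faults so far: 6)
  step 8: ref 7 -> FAULT, evict 5, frames=[7,6] (faults so far: 7)
  step 9: ref 5 -> FAULT, evict 6, frames=[7,5] (faults so far: 8)
  step 10: ref 6 -> FAULT, evict 7, frames=[6,5] (faults so far: 9)
  step 11: ref 7 -> FAULT, evict 5, frames=[6,7] (faults so far: 10)
  step 12: ref 1 -> FAULT, evict 6, frames=[1,7] (faults so far: 11)
  LRU total faults: 11
--- Optimal ---
  step 0: ref 1 -> FAULT, frames=[1,-] (faults so far: 1)
  step 1: ref 4 -> FAULT, frames=[1,4] (faults so far: 2)
  step 2: ref 6 -> FAULT, evict 4, frames=[1,6] (faults so far: 3)
  step 3: ref 1 -> HIT, frames=[1,6] (faults so far: 3)
  step 4: ref 5 -> FAULT, evict 1, frames=[5,6] (faults so far: 4)
  step 5: ref 6 -> HIT, frames=[5,6] (faults so far: 4)
  step 6: ref 5 -> HIT, frames=[5,6] (faults so far: 4)
  step 7: ref 6 -> HIT, frames=[5,6] (faults so far: 4)
  step 8: ref 7 -> FAULT, evict 6, frames=[5,7] (faults so far: 5)
  step 9: ref 5 -> HIT, frames=[5,7] (faults so far: 5)
  step 10: ref 6 -> FAULT, evict 5, frames=[6,7] (faults so far: 6)
  step 11: ref 7 -> HIT, frames=[6,7] (faults so far: 6)
  step 12: ref 1 -> FAULT, evict 6, frames=[1,7] (faults so far: 7)
  Optimal total faults: 7

Answer: 11 11 7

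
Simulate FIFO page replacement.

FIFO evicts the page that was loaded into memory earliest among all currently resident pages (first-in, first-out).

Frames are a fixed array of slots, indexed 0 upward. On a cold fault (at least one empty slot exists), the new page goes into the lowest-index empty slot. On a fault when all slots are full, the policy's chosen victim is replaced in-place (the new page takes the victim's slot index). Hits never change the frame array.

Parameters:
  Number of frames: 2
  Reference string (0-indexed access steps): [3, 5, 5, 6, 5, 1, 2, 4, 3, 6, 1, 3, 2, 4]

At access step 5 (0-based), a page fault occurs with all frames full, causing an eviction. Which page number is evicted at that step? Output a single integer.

Step 0: ref 3 -> FAULT, frames=[3,-]
Step 1: ref 5 -> FAULT, frames=[3,5]
Step 2: ref 5 -> HIT, frames=[3,5]
Step 3: ref 6 -> FAULT, evict 3, frames=[6,5]
Step 4: ref 5 -> HIT, frames=[6,5]
Step 5: ref 1 -> FAULT, evict 5, frames=[6,1]
At step 5: evicted page 5

Answer: 5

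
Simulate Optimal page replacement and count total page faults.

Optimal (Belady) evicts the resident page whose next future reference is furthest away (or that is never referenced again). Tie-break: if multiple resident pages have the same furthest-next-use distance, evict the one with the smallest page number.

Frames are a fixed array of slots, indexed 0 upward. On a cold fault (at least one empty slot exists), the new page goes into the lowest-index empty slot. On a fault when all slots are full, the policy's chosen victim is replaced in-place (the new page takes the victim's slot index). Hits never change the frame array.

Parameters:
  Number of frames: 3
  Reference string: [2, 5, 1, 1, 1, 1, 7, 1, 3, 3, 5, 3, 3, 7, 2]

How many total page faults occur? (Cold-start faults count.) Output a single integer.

Answer: 6

Derivation:
Step 0: ref 2 → FAULT, frames=[2,-,-]
Step 1: ref 5 → FAULT, frames=[2,5,-]
Step 2: ref 1 → FAULT, frames=[2,5,1]
Step 3: ref 1 → HIT, frames=[2,5,1]
Step 4: ref 1 → HIT, frames=[2,5,1]
Step 5: ref 1 → HIT, frames=[2,5,1]
Step 6: ref 7 → FAULT (evict 2), frames=[7,5,1]
Step 7: ref 1 → HIT, frames=[7,5,1]
Step 8: ref 3 → FAULT (evict 1), frames=[7,5,3]
Step 9: ref 3 → HIT, frames=[7,5,3]
Step 10: ref 5 → HIT, frames=[7,5,3]
Step 11: ref 3 → HIT, frames=[7,5,3]
Step 12: ref 3 → HIT, frames=[7,5,3]
Step 13: ref 7 → HIT, frames=[7,5,3]
Step 14: ref 2 → FAULT (evict 3), frames=[7,5,2]
Total faults: 6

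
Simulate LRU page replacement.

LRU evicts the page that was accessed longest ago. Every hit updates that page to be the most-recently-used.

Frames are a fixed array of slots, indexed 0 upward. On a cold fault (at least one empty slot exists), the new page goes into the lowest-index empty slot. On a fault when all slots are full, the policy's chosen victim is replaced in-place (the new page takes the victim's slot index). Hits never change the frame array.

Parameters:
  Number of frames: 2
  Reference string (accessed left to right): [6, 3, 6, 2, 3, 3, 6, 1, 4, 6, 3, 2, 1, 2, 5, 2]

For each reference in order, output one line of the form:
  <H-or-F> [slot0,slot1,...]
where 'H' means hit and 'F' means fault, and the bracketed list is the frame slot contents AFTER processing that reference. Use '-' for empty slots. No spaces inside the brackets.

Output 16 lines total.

F [6,-]
F [6,3]
H [6,3]
F [6,2]
F [3,2]
H [3,2]
F [3,6]
F [1,6]
F [1,4]
F [6,4]
F [6,3]
F [2,3]
F [2,1]
H [2,1]
F [2,5]
H [2,5]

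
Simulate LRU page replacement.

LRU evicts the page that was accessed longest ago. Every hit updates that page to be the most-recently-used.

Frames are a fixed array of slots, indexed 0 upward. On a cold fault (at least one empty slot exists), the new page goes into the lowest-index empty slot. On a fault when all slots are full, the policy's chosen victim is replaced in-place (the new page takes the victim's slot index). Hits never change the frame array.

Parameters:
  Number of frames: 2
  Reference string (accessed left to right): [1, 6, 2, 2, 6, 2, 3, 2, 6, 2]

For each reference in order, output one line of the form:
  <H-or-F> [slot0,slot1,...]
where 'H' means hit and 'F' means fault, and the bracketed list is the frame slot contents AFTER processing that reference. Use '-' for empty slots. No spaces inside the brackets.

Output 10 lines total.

F [1,-]
F [1,6]
F [2,6]
H [2,6]
H [2,6]
H [2,6]
F [2,3]
H [2,3]
F [2,6]
H [2,6]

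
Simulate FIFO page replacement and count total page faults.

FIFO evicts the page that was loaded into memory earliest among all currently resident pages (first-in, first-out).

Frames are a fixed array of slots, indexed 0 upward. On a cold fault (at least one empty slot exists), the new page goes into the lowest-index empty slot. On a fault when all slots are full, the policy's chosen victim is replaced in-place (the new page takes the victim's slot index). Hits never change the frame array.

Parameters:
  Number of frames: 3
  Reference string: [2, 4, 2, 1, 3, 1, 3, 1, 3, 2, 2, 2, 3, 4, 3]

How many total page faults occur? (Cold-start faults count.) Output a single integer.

Answer: 6

Derivation:
Step 0: ref 2 → FAULT, frames=[2,-,-]
Step 1: ref 4 → FAULT, frames=[2,4,-]
Step 2: ref 2 → HIT, frames=[2,4,-]
Step 3: ref 1 → FAULT, frames=[2,4,1]
Step 4: ref 3 → FAULT (evict 2), frames=[3,4,1]
Step 5: ref 1 → HIT, frames=[3,4,1]
Step 6: ref 3 → HIT, frames=[3,4,1]
Step 7: ref 1 → HIT, frames=[3,4,1]
Step 8: ref 3 → HIT, frames=[3,4,1]
Step 9: ref 2 → FAULT (evict 4), frames=[3,2,1]
Step 10: ref 2 → HIT, frames=[3,2,1]
Step 11: ref 2 → HIT, frames=[3,2,1]
Step 12: ref 3 → HIT, frames=[3,2,1]
Step 13: ref 4 → FAULT (evict 1), frames=[3,2,4]
Step 14: ref 3 → HIT, frames=[3,2,4]
Total faults: 6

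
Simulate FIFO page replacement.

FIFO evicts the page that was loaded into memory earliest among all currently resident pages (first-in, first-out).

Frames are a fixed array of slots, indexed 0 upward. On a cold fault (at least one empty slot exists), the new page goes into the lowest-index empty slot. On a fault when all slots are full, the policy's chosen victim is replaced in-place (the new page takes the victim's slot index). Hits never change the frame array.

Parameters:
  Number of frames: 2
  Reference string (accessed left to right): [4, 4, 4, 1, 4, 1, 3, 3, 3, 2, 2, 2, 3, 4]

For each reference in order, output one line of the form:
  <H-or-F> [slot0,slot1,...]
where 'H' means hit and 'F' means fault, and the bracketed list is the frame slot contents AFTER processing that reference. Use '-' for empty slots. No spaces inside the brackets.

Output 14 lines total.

F [4,-]
H [4,-]
H [4,-]
F [4,1]
H [4,1]
H [4,1]
F [3,1]
H [3,1]
H [3,1]
F [3,2]
H [3,2]
H [3,2]
H [3,2]
F [4,2]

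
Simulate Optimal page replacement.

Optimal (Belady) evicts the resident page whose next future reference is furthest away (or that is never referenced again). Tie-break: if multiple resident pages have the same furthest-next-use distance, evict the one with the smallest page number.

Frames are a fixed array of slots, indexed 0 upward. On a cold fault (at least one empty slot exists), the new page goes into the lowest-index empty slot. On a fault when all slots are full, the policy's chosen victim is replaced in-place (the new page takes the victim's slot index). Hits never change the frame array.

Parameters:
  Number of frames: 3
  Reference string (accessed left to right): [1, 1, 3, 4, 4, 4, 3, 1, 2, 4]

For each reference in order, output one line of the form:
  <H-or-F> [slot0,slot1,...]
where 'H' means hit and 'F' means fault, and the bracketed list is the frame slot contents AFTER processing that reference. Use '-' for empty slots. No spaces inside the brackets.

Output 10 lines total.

F [1,-,-]
H [1,-,-]
F [1,3,-]
F [1,3,4]
H [1,3,4]
H [1,3,4]
H [1,3,4]
H [1,3,4]
F [2,3,4]
H [2,3,4]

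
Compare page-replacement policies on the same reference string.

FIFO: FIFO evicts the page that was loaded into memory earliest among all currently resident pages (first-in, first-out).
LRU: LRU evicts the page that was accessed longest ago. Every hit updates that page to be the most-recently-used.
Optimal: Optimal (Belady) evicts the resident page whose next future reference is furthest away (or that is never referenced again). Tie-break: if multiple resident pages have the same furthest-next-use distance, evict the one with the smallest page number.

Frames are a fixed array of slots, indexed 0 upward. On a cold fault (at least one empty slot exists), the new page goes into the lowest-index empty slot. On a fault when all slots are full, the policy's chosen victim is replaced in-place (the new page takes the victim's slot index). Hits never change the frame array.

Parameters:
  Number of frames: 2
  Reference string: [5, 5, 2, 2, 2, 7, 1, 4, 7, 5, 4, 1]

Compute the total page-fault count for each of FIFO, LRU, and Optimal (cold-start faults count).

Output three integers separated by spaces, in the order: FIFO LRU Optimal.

Answer: 9 9 7

Derivation:
--- FIFO ---
  step 0: ref 5 -> FAULT, frames=[5,-] (faults so far: 1)
  step 1: ref 5 -> HIT, frames=[5,-] (faults so far: 1)
  step 2: ref 2 -> FAULT, frames=[5,2] (faults so far: 2)
  step 3: ref 2 -> HIT, frames=[5,2] (faults so far: 2)
  step 4: ref 2 -> HIT, frames=[5,2] (faults so far: 2)
  step 5: ref 7 -> FAULT, evict 5, frames=[7,2] (faults so far: 3)
  step 6: ref 1 -> FAULT, evict 2, frames=[7,1] (faults so far: 4)
  step 7: ref 4 -> FAULT, evict 7, frames=[4,1] (faults so far: 5)
  step 8: ref 7 -> FAULT, evict 1, frames=[4,7] (faults so far: 6)
  step 9: ref 5 -> FAULT, evict 4, frames=[5,7] (faults so far: 7)
  step 10: ref 4 -> FAULT, evict 7, frames=[5,4] (faults so far: 8)
  step 11: ref 1 -> FAULT, evict 5, frames=[1,4] (faults so far: 9)
  FIFO total faults: 9
--- LRU ---
  step 0: ref 5 -> FAULT, frames=[5,-] (faults so far: 1)
  step 1: ref 5 -> HIT, frames=[5,-] (faults so far: 1)
  step 2: ref 2 -> FAULT, frames=[5,2] (faults so far: 2)
  step 3: ref 2 -> HIT, frames=[5,2] (faults so far: 2)
  step 4: ref 2 -> HIT, frames=[5,2] (faults so far: 2)
  step 5: ref 7 -> FAULT, evict 5, frames=[7,2] (faults so far: 3)
  step 6: ref 1 -> FAULT, evict 2, frames=[7,1] (faults so far: 4)
  step 7: ref 4 -> FAULT, evict 7, frames=[4,1] (faults so far: 5)
  step 8: ref 7 -> FAULT, evict 1, frames=[4,7] (faults so far: 6)
  step 9: ref 5 -> FAULT, evict 4, frames=[5,7] (faults so far: 7)
  step 10: ref 4 -> FAULT, evict 7, frames=[5,4] (faults so far: 8)
  step 11: ref 1 -> FAULT, evict 5, frames=[1,4] (faults so far: 9)
  LRU total faults: 9
--- Optimal ---
  step 0: ref 5 -> FAULT, frames=[5,-] (faults so far: 1)
  step 1: ref 5 -> HIT, frames=[5,-] (faults so far: 1)
  step 2: ref 2 -> FAULT, frames=[5,2] (faults so far: 2)
  step 3: ref 2 -> HIT, frames=[5,2] (faults so far: 2)
  step 4: ref 2 -> HIT, frames=[5,2] (faults so far: 2)
  step 5: ref 7 -> FAULT, evict 2, frames=[5,7] (faults so far: 3)
  step 6: ref 1 -> FAULT, evict 5, frames=[1,7] (faults so far: 4)
  step 7: ref 4 -> FAULT, evict 1, frames=[4,7] (faults so far: 5)
  step 8: ref 7 -> HIT, frames=[4,7] (faults so far: 5)
  step 9: ref 5 -> FAULT, evict 7, frames=[4,5] (faults so far: 6)
  step 10: ref 4 -> HIT, frames=[4,5] (faults so far: 6)
  step 11: ref 1 -> FAULT, evict 4, frames=[1,5] (faults so far: 7)
  Optimal total faults: 7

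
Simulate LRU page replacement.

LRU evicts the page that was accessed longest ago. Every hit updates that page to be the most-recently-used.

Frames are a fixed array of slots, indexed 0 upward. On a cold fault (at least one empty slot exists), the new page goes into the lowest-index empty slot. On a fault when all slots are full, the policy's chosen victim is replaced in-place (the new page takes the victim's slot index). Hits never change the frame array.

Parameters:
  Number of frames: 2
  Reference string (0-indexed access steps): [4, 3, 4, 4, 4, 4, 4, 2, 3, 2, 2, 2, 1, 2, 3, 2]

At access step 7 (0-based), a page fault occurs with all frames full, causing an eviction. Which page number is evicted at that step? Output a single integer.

Answer: 3

Derivation:
Step 0: ref 4 -> FAULT, frames=[4,-]
Step 1: ref 3 -> FAULT, frames=[4,3]
Step 2: ref 4 -> HIT, frames=[4,3]
Step 3: ref 4 -> HIT, frames=[4,3]
Step 4: ref 4 -> HIT, frames=[4,3]
Step 5: ref 4 -> HIT, frames=[4,3]
Step 6: ref 4 -> HIT, frames=[4,3]
Step 7: ref 2 -> FAULT, evict 3, frames=[4,2]
At step 7: evicted page 3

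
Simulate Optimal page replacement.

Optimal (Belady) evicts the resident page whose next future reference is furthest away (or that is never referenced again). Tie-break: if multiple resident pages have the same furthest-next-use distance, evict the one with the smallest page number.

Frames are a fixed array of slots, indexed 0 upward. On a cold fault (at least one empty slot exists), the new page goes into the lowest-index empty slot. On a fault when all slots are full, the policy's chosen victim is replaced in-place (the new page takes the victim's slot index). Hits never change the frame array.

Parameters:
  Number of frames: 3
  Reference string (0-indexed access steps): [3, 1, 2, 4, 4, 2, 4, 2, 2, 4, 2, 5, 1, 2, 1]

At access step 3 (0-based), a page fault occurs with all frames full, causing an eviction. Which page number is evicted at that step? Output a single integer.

Step 0: ref 3 -> FAULT, frames=[3,-,-]
Step 1: ref 1 -> FAULT, frames=[3,1,-]
Step 2: ref 2 -> FAULT, frames=[3,1,2]
Step 3: ref 4 -> FAULT, evict 3, frames=[4,1,2]
At step 3: evicted page 3

Answer: 3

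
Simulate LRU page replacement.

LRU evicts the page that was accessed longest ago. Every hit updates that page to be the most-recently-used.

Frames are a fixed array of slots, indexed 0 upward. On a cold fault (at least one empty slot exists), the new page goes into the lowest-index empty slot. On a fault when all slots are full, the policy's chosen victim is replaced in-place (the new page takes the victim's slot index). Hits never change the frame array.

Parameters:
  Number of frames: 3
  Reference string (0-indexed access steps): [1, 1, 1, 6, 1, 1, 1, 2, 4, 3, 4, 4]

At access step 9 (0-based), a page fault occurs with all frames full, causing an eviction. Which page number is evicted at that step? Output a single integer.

Step 0: ref 1 -> FAULT, frames=[1,-,-]
Step 1: ref 1 -> HIT, frames=[1,-,-]
Step 2: ref 1 -> HIT, frames=[1,-,-]
Step 3: ref 6 -> FAULT, frames=[1,6,-]
Step 4: ref 1 -> HIT, frames=[1,6,-]
Step 5: ref 1 -> HIT, frames=[1,6,-]
Step 6: ref 1 -> HIT, frames=[1,6,-]
Step 7: ref 2 -> FAULT, frames=[1,6,2]
Step 8: ref 4 -> FAULT, evict 6, frames=[1,4,2]
Step 9: ref 3 -> FAULT, evict 1, frames=[3,4,2]
At step 9: evicted page 1

Answer: 1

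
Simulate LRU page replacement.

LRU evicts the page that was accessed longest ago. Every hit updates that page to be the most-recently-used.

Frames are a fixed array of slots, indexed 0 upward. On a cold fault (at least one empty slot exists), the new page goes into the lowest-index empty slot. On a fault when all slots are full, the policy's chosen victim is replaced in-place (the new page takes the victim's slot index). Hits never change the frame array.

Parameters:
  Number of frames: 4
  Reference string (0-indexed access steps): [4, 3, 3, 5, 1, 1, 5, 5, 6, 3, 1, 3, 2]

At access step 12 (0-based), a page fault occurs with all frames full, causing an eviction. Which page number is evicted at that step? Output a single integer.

Step 0: ref 4 -> FAULT, frames=[4,-,-,-]
Step 1: ref 3 -> FAULT, frames=[4,3,-,-]
Step 2: ref 3 -> HIT, frames=[4,3,-,-]
Step 3: ref 5 -> FAULT, frames=[4,3,5,-]
Step 4: ref 1 -> FAULT, frames=[4,3,5,1]
Step 5: ref 1 -> HIT, frames=[4,3,5,1]
Step 6: ref 5 -> HIT, frames=[4,3,5,1]
Step 7: ref 5 -> HIT, frames=[4,3,5,1]
Step 8: ref 6 -> FAULT, evict 4, frames=[6,3,5,1]
Step 9: ref 3 -> HIT, frames=[6,3,5,1]
Step 10: ref 1 -> HIT, frames=[6,3,5,1]
Step 11: ref 3 -> HIT, frames=[6,3,5,1]
Step 12: ref 2 -> FAULT, evict 5, frames=[6,3,2,1]
At step 12: evicted page 5

Answer: 5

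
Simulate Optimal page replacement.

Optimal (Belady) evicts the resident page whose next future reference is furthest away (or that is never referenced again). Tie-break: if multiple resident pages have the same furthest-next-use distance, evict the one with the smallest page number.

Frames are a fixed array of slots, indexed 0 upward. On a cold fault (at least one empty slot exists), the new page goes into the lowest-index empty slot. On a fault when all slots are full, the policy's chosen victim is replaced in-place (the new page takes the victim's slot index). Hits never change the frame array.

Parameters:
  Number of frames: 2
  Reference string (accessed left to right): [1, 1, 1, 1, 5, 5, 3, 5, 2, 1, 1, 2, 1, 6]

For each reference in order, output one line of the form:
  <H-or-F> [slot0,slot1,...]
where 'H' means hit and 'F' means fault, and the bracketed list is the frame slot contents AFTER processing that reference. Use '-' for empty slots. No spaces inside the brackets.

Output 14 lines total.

F [1,-]
H [1,-]
H [1,-]
H [1,-]
F [1,5]
H [1,5]
F [3,5]
H [3,5]
F [2,5]
F [2,1]
H [2,1]
H [2,1]
H [2,1]
F [2,6]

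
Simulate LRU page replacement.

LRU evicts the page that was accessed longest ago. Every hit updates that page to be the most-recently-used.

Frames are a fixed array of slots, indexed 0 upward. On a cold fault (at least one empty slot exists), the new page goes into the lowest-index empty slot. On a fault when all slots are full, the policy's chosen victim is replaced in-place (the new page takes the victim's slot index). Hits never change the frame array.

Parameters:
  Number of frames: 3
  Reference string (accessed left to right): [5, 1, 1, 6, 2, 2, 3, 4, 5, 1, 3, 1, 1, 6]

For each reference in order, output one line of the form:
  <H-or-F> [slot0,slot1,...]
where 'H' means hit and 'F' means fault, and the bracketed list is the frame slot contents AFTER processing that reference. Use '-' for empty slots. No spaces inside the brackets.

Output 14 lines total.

F [5,-,-]
F [5,1,-]
H [5,1,-]
F [5,1,6]
F [2,1,6]
H [2,1,6]
F [2,3,6]
F [2,3,4]
F [5,3,4]
F [5,1,4]
F [5,1,3]
H [5,1,3]
H [5,1,3]
F [6,1,3]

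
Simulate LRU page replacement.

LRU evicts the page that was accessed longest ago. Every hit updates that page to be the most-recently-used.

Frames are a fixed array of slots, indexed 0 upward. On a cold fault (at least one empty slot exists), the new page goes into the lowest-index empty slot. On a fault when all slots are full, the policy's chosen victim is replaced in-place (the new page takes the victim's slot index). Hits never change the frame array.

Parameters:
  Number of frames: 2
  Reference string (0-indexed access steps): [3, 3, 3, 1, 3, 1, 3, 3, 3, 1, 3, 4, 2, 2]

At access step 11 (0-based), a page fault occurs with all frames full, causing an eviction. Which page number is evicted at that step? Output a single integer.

Answer: 1

Derivation:
Step 0: ref 3 -> FAULT, frames=[3,-]
Step 1: ref 3 -> HIT, frames=[3,-]
Step 2: ref 3 -> HIT, frames=[3,-]
Step 3: ref 1 -> FAULT, frames=[3,1]
Step 4: ref 3 -> HIT, frames=[3,1]
Step 5: ref 1 -> HIT, frames=[3,1]
Step 6: ref 3 -> HIT, frames=[3,1]
Step 7: ref 3 -> HIT, frames=[3,1]
Step 8: ref 3 -> HIT, frames=[3,1]
Step 9: ref 1 -> HIT, frames=[3,1]
Step 10: ref 3 -> HIT, frames=[3,1]
Step 11: ref 4 -> FAULT, evict 1, frames=[3,4]
At step 11: evicted page 1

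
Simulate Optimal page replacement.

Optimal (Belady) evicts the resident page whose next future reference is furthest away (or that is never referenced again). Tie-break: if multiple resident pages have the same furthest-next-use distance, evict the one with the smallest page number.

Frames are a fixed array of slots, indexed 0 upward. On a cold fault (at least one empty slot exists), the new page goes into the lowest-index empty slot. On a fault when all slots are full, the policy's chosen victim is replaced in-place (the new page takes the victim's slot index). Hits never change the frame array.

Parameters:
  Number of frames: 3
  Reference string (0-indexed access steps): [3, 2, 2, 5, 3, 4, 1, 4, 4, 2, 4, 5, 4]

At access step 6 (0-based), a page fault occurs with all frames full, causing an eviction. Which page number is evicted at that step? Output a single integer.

Step 0: ref 3 -> FAULT, frames=[3,-,-]
Step 1: ref 2 -> FAULT, frames=[3,2,-]
Step 2: ref 2 -> HIT, frames=[3,2,-]
Step 3: ref 5 -> FAULT, frames=[3,2,5]
Step 4: ref 3 -> HIT, frames=[3,2,5]
Step 5: ref 4 -> FAULT, evict 3, frames=[4,2,5]
Step 6: ref 1 -> FAULT, evict 5, frames=[4,2,1]
At step 6: evicted page 5

Answer: 5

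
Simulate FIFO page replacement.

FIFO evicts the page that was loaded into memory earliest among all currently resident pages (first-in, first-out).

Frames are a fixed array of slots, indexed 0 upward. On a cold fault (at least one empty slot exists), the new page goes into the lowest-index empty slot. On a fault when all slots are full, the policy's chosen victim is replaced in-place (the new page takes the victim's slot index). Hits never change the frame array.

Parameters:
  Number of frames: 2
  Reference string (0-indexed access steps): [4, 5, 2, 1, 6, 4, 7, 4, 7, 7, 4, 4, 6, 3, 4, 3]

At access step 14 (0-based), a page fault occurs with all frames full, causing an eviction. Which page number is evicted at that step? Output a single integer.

Step 0: ref 4 -> FAULT, frames=[4,-]
Step 1: ref 5 -> FAULT, frames=[4,5]
Step 2: ref 2 -> FAULT, evict 4, frames=[2,5]
Step 3: ref 1 -> FAULT, evict 5, frames=[2,1]
Step 4: ref 6 -> FAULT, evict 2, frames=[6,1]
Step 5: ref 4 -> FAULT, evict 1, frames=[6,4]
Step 6: ref 7 -> FAULT, evict 6, frames=[7,4]
Step 7: ref 4 -> HIT, frames=[7,4]
Step 8: ref 7 -> HIT, frames=[7,4]
Step 9: ref 7 -> HIT, frames=[7,4]
Step 10: ref 4 -> HIT, frames=[7,4]
Step 11: ref 4 -> HIT, frames=[7,4]
Step 12: ref 6 -> FAULT, evict 4, frames=[7,6]
Step 13: ref 3 -> FAULT, evict 7, frames=[3,6]
Step 14: ref 4 -> FAULT, evict 6, frames=[3,4]
At step 14: evicted page 6

Answer: 6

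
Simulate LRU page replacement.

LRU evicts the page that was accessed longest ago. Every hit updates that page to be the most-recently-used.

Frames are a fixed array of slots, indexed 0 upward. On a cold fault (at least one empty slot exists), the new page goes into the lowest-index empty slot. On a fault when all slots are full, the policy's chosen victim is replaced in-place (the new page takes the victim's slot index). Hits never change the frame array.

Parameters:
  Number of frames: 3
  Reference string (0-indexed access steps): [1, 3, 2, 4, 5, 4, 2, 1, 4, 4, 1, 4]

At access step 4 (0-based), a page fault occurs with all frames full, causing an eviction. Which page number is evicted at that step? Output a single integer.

Step 0: ref 1 -> FAULT, frames=[1,-,-]
Step 1: ref 3 -> FAULT, frames=[1,3,-]
Step 2: ref 2 -> FAULT, frames=[1,3,2]
Step 3: ref 4 -> FAULT, evict 1, frames=[4,3,2]
Step 4: ref 5 -> FAULT, evict 3, frames=[4,5,2]
At step 4: evicted page 3

Answer: 3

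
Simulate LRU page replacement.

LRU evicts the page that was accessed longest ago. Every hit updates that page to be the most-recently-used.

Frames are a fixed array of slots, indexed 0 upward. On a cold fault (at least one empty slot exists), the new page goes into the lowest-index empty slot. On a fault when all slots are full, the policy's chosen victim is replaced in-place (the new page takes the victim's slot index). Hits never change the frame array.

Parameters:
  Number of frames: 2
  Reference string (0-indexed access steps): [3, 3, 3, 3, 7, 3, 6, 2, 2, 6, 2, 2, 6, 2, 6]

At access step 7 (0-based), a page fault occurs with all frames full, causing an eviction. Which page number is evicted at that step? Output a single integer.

Answer: 3

Derivation:
Step 0: ref 3 -> FAULT, frames=[3,-]
Step 1: ref 3 -> HIT, frames=[3,-]
Step 2: ref 3 -> HIT, frames=[3,-]
Step 3: ref 3 -> HIT, frames=[3,-]
Step 4: ref 7 -> FAULT, frames=[3,7]
Step 5: ref 3 -> HIT, frames=[3,7]
Step 6: ref 6 -> FAULT, evict 7, frames=[3,6]
Step 7: ref 2 -> FAULT, evict 3, frames=[2,6]
At step 7: evicted page 3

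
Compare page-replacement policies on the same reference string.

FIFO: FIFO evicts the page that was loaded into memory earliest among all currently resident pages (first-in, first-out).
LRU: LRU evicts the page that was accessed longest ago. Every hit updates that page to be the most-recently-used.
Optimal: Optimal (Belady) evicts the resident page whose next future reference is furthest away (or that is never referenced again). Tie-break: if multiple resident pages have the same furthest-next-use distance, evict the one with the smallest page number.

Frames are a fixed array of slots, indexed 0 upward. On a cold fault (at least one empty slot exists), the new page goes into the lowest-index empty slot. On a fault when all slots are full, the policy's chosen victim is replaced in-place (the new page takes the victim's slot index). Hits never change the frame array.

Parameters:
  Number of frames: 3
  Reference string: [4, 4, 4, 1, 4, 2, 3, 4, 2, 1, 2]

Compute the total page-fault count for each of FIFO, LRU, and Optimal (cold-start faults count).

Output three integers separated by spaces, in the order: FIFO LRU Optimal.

Answer: 7 5 5

Derivation:
--- FIFO ---
  step 0: ref 4 -> FAULT, frames=[4,-,-] (faults so far: 1)
  step 1: ref 4 -> HIT, frames=[4,-,-] (faults so far: 1)
  step 2: ref 4 -> HIT, frames=[4,-,-] (faults so far: 1)
  step 3: ref 1 -> FAULT, frames=[4,1,-] (faults so far: 2)
  step 4: ref 4 -> HIT, frames=[4,1,-] (faults so far: 2)
  step 5: ref 2 -> FAULT, frames=[4,1,2] (faults so far: 3)
  step 6: ref 3 -> FAULT, evict 4, frames=[3,1,2] (faults so far: 4)
  step 7: ref 4 -> FAULT, evict 1, frames=[3,4,2] (faults so far: 5)
  step 8: ref 2 -> HIT, frames=[3,4,2] (faults so far: 5)
  step 9: ref 1 -> FAULT, evict 2, frames=[3,4,1] (faults so far: 6)
  step 10: ref 2 -> FAULT, evict 3, frames=[2,4,1] (faults so far: 7)
  FIFO total faults: 7
--- LRU ---
  step 0: ref 4 -> FAULT, frames=[4,-,-] (faults so far: 1)
  step 1: ref 4 -> HIT, frames=[4,-,-] (faults so far: 1)
  step 2: ref 4 -> HIT, frames=[4,-,-] (faults so far: 1)
  step 3: ref 1 -> FAULT, frames=[4,1,-] (faults so far: 2)
  step 4: ref 4 -> HIT, frames=[4,1,-] (faults so far: 2)
  step 5: ref 2 -> FAULT, frames=[4,1,2] (faults so far: 3)
  step 6: ref 3 -> FAULT, evict 1, frames=[4,3,2] (faults so far: 4)
  step 7: ref 4 -> HIT, frames=[4,3,2] (faults so far: 4)
  step 8: ref 2 -> HIT, frames=[4,3,2] (faults so far: 4)
  step 9: ref 1 -> FAULT, evict 3, frames=[4,1,2] (faults so far: 5)
  step 10: ref 2 -> HIT, frames=[4,1,2] (faults so far: 5)
  LRU total faults: 5
--- Optimal ---
  step 0: ref 4 -> FAULT, frames=[4,-,-] (faults so far: 1)
  step 1: ref 4 -> HIT, frames=[4,-,-] (faults so far: 1)
  step 2: ref 4 -> HIT, frames=[4,-,-] (faults so far: 1)
  step 3: ref 1 -> FAULT, frames=[4,1,-] (faults so far: 2)
  step 4: ref 4 -> HIT, frames=[4,1,-] (faults so far: 2)
  step 5: ref 2 -> FAULT, frames=[4,1,2] (faults so far: 3)
  step 6: ref 3 -> FAULT, evict 1, frames=[4,3,2] (faults so far: 4)
  step 7: ref 4 -> HIT, frames=[4,3,2] (faults so far: 4)
  step 8: ref 2 -> HIT, frames=[4,3,2] (faults so far: 4)
  step 9: ref 1 -> FAULT, evict 3, frames=[4,1,2] (faults so far: 5)
  step 10: ref 2 -> HIT, frames=[4,1,2] (faults so far: 5)
  Optimal total faults: 5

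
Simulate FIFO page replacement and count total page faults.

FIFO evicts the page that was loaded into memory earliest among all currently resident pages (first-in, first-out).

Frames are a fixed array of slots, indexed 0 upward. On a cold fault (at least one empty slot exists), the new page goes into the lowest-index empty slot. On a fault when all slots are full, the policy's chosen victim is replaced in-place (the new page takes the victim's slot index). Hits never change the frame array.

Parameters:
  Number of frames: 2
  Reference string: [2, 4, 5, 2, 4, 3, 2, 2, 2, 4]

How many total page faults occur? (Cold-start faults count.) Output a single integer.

Answer: 8

Derivation:
Step 0: ref 2 → FAULT, frames=[2,-]
Step 1: ref 4 → FAULT, frames=[2,4]
Step 2: ref 5 → FAULT (evict 2), frames=[5,4]
Step 3: ref 2 → FAULT (evict 4), frames=[5,2]
Step 4: ref 4 → FAULT (evict 5), frames=[4,2]
Step 5: ref 3 → FAULT (evict 2), frames=[4,3]
Step 6: ref 2 → FAULT (evict 4), frames=[2,3]
Step 7: ref 2 → HIT, frames=[2,3]
Step 8: ref 2 → HIT, frames=[2,3]
Step 9: ref 4 → FAULT (evict 3), frames=[2,4]
Total faults: 8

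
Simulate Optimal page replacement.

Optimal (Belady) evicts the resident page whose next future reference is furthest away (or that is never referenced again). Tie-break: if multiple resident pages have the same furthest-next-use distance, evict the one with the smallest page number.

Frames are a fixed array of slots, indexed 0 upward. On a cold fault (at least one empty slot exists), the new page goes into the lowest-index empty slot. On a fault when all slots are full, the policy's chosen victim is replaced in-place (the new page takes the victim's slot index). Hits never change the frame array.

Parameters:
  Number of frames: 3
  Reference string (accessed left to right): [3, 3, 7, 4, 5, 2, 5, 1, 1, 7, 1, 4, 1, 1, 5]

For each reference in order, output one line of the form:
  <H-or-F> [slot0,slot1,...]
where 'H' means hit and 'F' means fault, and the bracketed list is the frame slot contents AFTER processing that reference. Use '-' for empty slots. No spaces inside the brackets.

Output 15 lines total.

F [3,-,-]
H [3,-,-]
F [3,7,-]
F [3,7,4]
F [5,7,4]
F [5,7,2]
H [5,7,2]
F [5,7,1]
H [5,7,1]
H [5,7,1]
H [5,7,1]
F [5,4,1]
H [5,4,1]
H [5,4,1]
H [5,4,1]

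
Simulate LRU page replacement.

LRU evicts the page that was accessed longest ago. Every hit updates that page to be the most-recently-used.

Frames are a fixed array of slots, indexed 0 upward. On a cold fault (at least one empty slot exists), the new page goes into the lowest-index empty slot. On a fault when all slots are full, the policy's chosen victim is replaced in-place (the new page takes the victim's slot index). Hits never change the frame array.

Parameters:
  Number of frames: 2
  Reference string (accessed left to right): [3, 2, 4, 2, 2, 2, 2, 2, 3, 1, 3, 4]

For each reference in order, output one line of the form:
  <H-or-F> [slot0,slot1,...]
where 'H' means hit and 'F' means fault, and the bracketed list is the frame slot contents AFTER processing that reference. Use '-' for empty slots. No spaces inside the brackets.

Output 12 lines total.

F [3,-]
F [3,2]
F [4,2]
H [4,2]
H [4,2]
H [4,2]
H [4,2]
H [4,2]
F [3,2]
F [3,1]
H [3,1]
F [3,4]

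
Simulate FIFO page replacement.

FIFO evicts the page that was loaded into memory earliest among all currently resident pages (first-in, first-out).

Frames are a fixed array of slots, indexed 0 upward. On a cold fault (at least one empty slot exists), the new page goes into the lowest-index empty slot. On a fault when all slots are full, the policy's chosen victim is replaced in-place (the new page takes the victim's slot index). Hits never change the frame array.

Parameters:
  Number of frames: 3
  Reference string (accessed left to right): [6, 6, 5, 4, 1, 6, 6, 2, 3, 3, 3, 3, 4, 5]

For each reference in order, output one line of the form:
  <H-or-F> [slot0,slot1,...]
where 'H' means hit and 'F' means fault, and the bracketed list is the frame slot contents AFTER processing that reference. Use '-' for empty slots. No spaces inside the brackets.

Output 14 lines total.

F [6,-,-]
H [6,-,-]
F [6,5,-]
F [6,5,4]
F [1,5,4]
F [1,6,4]
H [1,6,4]
F [1,6,2]
F [3,6,2]
H [3,6,2]
H [3,6,2]
H [3,6,2]
F [3,4,2]
F [3,4,5]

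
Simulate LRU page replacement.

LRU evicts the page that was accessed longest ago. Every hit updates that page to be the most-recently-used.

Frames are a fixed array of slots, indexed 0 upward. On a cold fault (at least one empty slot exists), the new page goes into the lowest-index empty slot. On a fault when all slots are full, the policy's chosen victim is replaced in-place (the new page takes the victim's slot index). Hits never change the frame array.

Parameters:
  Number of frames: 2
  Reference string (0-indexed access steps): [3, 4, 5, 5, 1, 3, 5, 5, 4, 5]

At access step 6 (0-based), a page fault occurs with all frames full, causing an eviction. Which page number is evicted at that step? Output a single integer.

Answer: 1

Derivation:
Step 0: ref 3 -> FAULT, frames=[3,-]
Step 1: ref 4 -> FAULT, frames=[3,4]
Step 2: ref 5 -> FAULT, evict 3, frames=[5,4]
Step 3: ref 5 -> HIT, frames=[5,4]
Step 4: ref 1 -> FAULT, evict 4, frames=[5,1]
Step 5: ref 3 -> FAULT, evict 5, frames=[3,1]
Step 6: ref 5 -> FAULT, evict 1, frames=[3,5]
At step 6: evicted page 1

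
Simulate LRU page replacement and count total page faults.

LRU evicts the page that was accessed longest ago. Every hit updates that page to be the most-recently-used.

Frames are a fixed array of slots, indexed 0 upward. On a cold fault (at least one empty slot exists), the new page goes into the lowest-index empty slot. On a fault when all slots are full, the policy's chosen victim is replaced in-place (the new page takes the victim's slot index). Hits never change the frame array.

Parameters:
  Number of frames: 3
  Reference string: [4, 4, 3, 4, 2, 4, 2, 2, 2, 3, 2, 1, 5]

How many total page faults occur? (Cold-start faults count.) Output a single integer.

Answer: 5

Derivation:
Step 0: ref 4 → FAULT, frames=[4,-,-]
Step 1: ref 4 → HIT, frames=[4,-,-]
Step 2: ref 3 → FAULT, frames=[4,3,-]
Step 3: ref 4 → HIT, frames=[4,3,-]
Step 4: ref 2 → FAULT, frames=[4,3,2]
Step 5: ref 4 → HIT, frames=[4,3,2]
Step 6: ref 2 → HIT, frames=[4,3,2]
Step 7: ref 2 → HIT, frames=[4,3,2]
Step 8: ref 2 → HIT, frames=[4,3,2]
Step 9: ref 3 → HIT, frames=[4,3,2]
Step 10: ref 2 → HIT, frames=[4,3,2]
Step 11: ref 1 → FAULT (evict 4), frames=[1,3,2]
Step 12: ref 5 → FAULT (evict 3), frames=[1,5,2]
Total faults: 5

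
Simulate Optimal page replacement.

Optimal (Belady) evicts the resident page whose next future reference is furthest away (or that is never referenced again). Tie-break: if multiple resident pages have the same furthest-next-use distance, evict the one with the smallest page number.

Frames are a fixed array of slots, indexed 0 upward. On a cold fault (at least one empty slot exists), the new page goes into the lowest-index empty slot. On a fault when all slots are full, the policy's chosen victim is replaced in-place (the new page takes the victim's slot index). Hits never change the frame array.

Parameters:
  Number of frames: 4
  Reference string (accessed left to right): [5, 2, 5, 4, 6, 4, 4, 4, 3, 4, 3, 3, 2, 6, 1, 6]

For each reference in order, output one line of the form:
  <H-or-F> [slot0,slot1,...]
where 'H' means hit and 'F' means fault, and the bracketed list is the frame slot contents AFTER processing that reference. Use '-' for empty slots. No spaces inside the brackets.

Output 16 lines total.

F [5,-,-,-]
F [5,2,-,-]
H [5,2,-,-]
F [5,2,4,-]
F [5,2,4,6]
H [5,2,4,6]
H [5,2,4,6]
H [5,2,4,6]
F [3,2,4,6]
H [3,2,4,6]
H [3,2,4,6]
H [3,2,4,6]
H [3,2,4,6]
H [3,2,4,6]
F [3,1,4,6]
H [3,1,4,6]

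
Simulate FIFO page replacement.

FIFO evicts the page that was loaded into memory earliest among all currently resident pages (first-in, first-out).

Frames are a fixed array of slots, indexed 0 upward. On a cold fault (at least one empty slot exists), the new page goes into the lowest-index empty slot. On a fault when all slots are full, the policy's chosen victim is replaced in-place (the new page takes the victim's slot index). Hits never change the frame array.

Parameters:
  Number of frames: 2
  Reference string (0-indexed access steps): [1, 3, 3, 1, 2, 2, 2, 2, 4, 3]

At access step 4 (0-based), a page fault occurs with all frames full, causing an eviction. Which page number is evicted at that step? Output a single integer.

Answer: 1

Derivation:
Step 0: ref 1 -> FAULT, frames=[1,-]
Step 1: ref 3 -> FAULT, frames=[1,3]
Step 2: ref 3 -> HIT, frames=[1,3]
Step 3: ref 1 -> HIT, frames=[1,3]
Step 4: ref 2 -> FAULT, evict 1, frames=[2,3]
At step 4: evicted page 1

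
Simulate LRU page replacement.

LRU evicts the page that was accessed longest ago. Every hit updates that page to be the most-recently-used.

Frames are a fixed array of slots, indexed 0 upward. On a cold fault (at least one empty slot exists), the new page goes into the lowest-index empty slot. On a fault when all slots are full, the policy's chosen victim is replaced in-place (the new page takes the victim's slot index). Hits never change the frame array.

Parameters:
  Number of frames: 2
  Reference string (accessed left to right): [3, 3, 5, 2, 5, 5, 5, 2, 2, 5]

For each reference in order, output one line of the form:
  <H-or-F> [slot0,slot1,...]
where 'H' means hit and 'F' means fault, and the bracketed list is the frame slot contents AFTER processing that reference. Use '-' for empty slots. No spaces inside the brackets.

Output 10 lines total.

F [3,-]
H [3,-]
F [3,5]
F [2,5]
H [2,5]
H [2,5]
H [2,5]
H [2,5]
H [2,5]
H [2,5]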